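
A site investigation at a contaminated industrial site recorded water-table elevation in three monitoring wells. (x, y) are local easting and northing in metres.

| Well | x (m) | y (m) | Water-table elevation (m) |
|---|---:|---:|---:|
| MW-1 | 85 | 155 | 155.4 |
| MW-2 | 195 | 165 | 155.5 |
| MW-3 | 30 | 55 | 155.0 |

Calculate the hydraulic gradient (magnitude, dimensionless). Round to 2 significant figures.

0.0037

Differences from MW-1: to MW-2 (Δx, Δy, Δh) = (110, 10, +0.1); to MW-3 = (-55, -100, -0.4).
Solve a·Δx + b·Δy = Δh: det = 110·(-100) − (-55)·10 = -10450.
∂h/∂x = [(+0.1)·(-100) − (-0.4)·10] / -10450 = +0.0005742
∂h/∂y = [110·(-0.4) − (-55)·(+0.1)] / -10450 = +0.003684
|∇h| = √(0.0005742² + 0.003684²) = 0.003728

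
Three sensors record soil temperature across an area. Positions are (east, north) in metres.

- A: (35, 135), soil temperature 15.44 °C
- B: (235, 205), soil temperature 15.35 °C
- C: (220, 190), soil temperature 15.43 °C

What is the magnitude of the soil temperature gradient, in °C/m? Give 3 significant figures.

With T = a·x + b·y + c and A as origin, the differences give:
  200·a + 70·b = -0.09
  185·a + 55·b = -0.01
Eliminate b (×55 and ×70, subtract): -1950·a = -4.250 → a = ∂T/∂x = +0.002179
Back-substitute: b = ∂T/∂y = -0.007513.
|∇f| = √(0.002179² + -0.007513²) = 0.007823 °C/m

0.00782 °C/m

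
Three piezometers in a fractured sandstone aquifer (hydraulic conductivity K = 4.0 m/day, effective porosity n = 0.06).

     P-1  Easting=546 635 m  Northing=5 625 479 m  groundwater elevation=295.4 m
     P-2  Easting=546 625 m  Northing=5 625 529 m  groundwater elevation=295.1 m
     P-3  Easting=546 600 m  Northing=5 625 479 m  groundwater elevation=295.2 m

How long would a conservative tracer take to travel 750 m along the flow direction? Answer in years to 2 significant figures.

Taking P-1 as reference: P-2−P-1 = (-10, 50, -0.3); P-3−P-1 = (-35, 0, -0.2).
Solve a·Δx + b·Δy = Δh: det = (-10)·0 − (-35)·50 = 1750.
∂h/∂x = [(-0.3)·0 − (-0.2)·50] / 1750 = +0.005714
∂h/∂y = [(-10)·(-0.2) − (-35)·(-0.3)] / 1750 = -0.004857
|∇h| = √(0.005714² + -0.004857²) = 0.007499
Seepage velocity v = K·i/n = 4.0 × 0.007499 / 0.06 = 0.4999 m/day.
t = 750 / 0.4999 = 1500 days = 4.11 years.

4.1 years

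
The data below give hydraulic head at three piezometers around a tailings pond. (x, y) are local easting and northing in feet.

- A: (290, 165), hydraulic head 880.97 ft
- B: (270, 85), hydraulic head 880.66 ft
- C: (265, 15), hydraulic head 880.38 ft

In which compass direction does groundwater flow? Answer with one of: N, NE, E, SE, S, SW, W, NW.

With h = a·x + b·y + c and A as origin, the differences give:
  (-20)·a + (-80)·b = -0.31
  (-25)·a + (-150)·b = -0.59
Eliminate b (×(-150) and ×(-80), subtract): 1000·a = -0.700 → a = ∂h/∂x = -0.0007000
Back-substitute: b = ∂h/∂y = +0.004050.
Flow = −∇h = (+0.0007000 east, -0.004050 north), which points south.

S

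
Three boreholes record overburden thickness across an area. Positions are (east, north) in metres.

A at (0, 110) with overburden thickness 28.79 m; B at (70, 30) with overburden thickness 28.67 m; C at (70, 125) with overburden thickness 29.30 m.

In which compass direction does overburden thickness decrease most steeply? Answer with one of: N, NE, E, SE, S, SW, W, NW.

Taking A as reference: B−A = (70, -80, -0.12); C−A = (70, 15, +0.51).
Determinant of the coordinate differences = 70·15 − 70·(-80) = 6650.
∂d/∂x = [(-0.12)·15 − (+0.51)·(-80)] / 6650 = +0.005865
∂d/∂y = [70·(+0.51) − 70·(-0.12)] / 6650 = +0.006632
Steepest decrease is along −∇f = (-0.005865 E, -0.006632 N) → southwest.

SW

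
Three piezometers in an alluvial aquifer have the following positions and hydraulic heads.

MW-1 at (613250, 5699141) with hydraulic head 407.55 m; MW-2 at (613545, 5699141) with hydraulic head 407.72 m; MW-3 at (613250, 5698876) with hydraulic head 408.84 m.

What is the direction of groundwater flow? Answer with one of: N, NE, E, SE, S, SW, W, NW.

∂h/∂x = (407.72 − 407.55) / (613545 − 613250) = +0.0005763
∂h/∂y = (408.84 − 407.55) / (5698876 − 5699141) = -0.004868
Flow = −∇h = (-0.0005763 east, +0.004868 north), which points north.

N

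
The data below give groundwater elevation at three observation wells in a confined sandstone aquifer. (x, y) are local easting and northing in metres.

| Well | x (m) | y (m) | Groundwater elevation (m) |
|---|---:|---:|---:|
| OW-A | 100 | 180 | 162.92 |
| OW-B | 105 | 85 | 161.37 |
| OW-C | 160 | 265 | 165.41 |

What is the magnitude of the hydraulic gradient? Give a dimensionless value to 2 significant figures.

Differences from OW-A: to OW-B (Δx, Δy, Δh) = (5, -95, -1.55); to OW-C = (60, 85, +2.49).
Determinant of the coordinate differences = 5·85 − 60·(-95) = 6125.
∂h/∂x = [(-1.55)·85 − (+2.49)·(-95)] / 6125 = +0.01711
∂h/∂y = [5·(+2.49) − 60·(-1.55)] / 6125 = +0.01722
|∇h| = √(0.01711² + 0.01722²) = 0.02428

0.024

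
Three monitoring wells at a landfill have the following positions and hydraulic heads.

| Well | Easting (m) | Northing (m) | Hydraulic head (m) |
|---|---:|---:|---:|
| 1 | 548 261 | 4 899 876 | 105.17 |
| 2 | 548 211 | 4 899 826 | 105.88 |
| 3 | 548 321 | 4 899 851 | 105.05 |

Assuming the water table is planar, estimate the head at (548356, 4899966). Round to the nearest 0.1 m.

Differences from 1: to 2 (Δx, Δy, Δh) = (-50, -50, +0.71); to 3 = (60, -25, -0.12).
Solve a·Δx + b·Δy = Δh: det = (-50)·(-25) − 60·(-50) = 4250.
∂h/∂x = [(+0.71)·(-25) − (-0.12)·(-50)] / 4250 = -0.005588
∂h/∂y = [(-50)·(-0.12) − 60·(+0.71)] / 4250 = -0.008612
h(548356, 4899966) = 105.17 + (-0.005588)·(95) + (-0.008612)·(90) = 105.17 -0.531 -0.775 = 103.864 m.

103.9 m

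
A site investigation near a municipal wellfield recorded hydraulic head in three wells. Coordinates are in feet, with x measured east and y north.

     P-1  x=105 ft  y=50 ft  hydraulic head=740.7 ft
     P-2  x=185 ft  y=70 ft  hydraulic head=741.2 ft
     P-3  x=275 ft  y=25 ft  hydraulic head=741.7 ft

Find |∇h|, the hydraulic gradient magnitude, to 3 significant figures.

Taking P-1 as reference: P-2−P-1 = (80, 20, +0.5); P-3−P-1 = (170, -25, +1.0).
Solve a·Δx + b·Δy = Δh: det = 80·(-25) − 170·20 = -5400.
∂h/∂x = [(+0.5)·(-25) − (+1.0)·20] / -5400 = +0.006019
∂h/∂y = [80·(+1.0) − 170·(+0.5)] / -5400 = +0.0009259
|∇h| = √(0.006019² + 0.0009259²) = 0.00609

0.00609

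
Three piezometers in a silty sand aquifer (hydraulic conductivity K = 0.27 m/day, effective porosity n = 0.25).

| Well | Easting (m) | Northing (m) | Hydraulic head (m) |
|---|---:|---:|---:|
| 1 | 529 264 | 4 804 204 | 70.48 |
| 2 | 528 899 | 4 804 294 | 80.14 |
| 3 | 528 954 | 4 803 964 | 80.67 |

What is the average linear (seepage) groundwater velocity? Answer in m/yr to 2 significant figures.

Differences from 1: to 2 (Δx, Δy, Δh) = (-365, 90, +9.66); to 3 = (-310, -240, +10.19).
Determinant of the coordinate differences = (-365)·(-240) − (-310)·90 = 115500.
∂h/∂x = [(+9.66)·(-240) − (+10.19)·90] / 115500 = -0.02801
∂h/∂y = [(-365)·(+10.19) − (-310)·(+9.66)] / 115500 = -0.006275
|∇h| = √(-0.02801² + -0.006275²) = 0.0287
Seepage velocity v = K·i/n = 0.27 × 0.0287 / 0.25 = 0.031 m/day = 11.32 m/yr.

11 m/yr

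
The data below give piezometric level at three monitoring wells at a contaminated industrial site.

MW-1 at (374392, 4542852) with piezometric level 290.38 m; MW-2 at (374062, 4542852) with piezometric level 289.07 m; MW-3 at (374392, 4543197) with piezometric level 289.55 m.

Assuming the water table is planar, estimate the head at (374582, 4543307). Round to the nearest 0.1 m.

290.0 m

∂h/∂x = (289.07 − 290.38) / (374062 − 374392) = +0.003970
∂h/∂y = (289.55 − 290.38) / (4543197 − 4542852) = -0.002406
h(374582, 4543307) = 290.38 + (+0.003970)·(190) + (-0.002406)·(455) = 290.38 +0.754 -1.095 = 290.040 m.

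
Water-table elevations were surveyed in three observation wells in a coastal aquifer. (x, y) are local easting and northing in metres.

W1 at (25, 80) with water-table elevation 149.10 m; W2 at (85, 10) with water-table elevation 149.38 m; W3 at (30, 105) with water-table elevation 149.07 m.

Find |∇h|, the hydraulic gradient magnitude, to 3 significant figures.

Three-point gradient (reference W1): Δ to W2 = (60, -70, +0.28), Δ to W3 = (5, 25, -0.03).
∂h/∂x = +0.002649, ∂h/∂y = -0.001730 (det = 1850).
|∇h| = √(0.002649² + -0.001730²) = 0.003164

0.00316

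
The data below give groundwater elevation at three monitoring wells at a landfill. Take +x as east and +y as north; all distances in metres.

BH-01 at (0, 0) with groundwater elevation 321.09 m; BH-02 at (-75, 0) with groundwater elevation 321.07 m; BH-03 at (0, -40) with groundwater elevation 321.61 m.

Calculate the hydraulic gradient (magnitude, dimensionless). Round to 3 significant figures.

0.0130

∂h/∂x = (321.07 − 321.09) / (-75 − 0) = +0.0002667
∂h/∂y = (321.61 − 321.09) / (-40 − 0) = -0.01300
|∇h| = √(0.0002667² + -0.01300²) = 0.013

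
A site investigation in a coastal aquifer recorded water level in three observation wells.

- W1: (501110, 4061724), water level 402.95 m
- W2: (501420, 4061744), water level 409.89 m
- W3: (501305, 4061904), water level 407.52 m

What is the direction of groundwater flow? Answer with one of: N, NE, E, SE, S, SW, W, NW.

With h = a·x + b·y + c and W1 as origin, the differences give:
  310·a + 20·b = +6.94
  195·a + 180·b = +4.57
Eliminate b (×180 and ×20, subtract): 51900·a = 1157.800 → a = ∂h/∂x = +0.02231
Back-substitute: b = ∂h/∂y = +0.001222.
Flow = −∇h = (-0.02231 east, -0.001222 north), which points west.

W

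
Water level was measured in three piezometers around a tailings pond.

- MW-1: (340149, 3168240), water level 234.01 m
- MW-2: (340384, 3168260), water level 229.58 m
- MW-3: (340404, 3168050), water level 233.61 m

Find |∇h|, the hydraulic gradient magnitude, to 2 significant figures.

With h = a·x + b·y + c and MW-1 as origin, the differences give:
  235·a + 20·b = -4.43
  255·a + (-190)·b = -0.40
Eliminate b (×(-190) and ×20, subtract): -49750·a = 849.700 → a = ∂h/∂x = -0.01708
Back-substitute: b = ∂h/∂y = -0.02082.
|∇h| = √(-0.01708² + -0.02082²) = 0.02693

0.027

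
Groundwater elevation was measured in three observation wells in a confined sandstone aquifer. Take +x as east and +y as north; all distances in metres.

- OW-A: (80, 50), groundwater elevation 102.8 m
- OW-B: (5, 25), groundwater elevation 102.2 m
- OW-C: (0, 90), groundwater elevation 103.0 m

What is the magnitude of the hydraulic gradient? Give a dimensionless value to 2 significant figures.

With h = a·x + b·y + c and OW-A as origin, the differences give:
  (-75)·a + (-25)·b = -0.6
  (-80)·a + 40·b = +0.2
Eliminate b (×40 and ×(-25), subtract): -5000·a = -19.00 → a = ∂h/∂x = +0.003800
Back-substitute: b = ∂h/∂y = +0.01260.
|∇h| = √(0.003800² + 0.01260²) = 0.01316

0.013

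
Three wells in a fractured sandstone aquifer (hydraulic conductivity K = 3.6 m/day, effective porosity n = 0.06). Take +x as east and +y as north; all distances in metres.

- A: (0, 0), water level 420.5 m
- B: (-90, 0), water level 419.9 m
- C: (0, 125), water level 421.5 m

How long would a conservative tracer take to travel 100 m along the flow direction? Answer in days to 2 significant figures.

160 days

∂h/∂x = (419.9 − 420.5) / (-90 − 0) = +0.006667
∂h/∂y = (421.5 − 420.5) / (125 − 0) = +0.008000
|∇h| = √(0.006667² + 0.008000²) = 0.01041
Seepage velocity v = K·i/n = 3.6 × 0.01041 / 0.06 = 0.6246 m/day.
t = 100 / 0.6246 = 160.1 days.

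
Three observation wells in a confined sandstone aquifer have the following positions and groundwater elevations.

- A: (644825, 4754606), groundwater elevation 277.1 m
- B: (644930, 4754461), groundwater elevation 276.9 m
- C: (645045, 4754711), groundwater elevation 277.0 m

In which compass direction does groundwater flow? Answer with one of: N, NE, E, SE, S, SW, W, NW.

Three-point gradient (reference A): Δ to B = (105, -145, -0.2), Δ to C = (220, 105, -0.1).
∂h/∂x = -0.0008270, ∂h/∂y = +0.0007804 (det = 42925).
Flow = −∇h = (+0.0008270 east, -0.0007804 north), which points southeast.

SE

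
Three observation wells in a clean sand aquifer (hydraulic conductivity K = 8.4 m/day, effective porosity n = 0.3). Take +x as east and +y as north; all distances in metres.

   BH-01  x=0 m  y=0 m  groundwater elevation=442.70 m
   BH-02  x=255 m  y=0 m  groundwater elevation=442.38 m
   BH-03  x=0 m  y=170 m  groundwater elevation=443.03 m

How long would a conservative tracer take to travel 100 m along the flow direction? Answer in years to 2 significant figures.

∂h/∂x = (442.38 − 442.70) / (255 − 0) = -0.001255
∂h/∂y = (443.03 − 442.70) / (170 − 0) = +0.001941
|∇h| = √(-0.001255² + 0.001941²) = 0.002311
Seepage velocity v = K·i/n = 8.4 × 0.002311 / 0.3 = 0.06471 m/day.
t = 100 / 0.06471 = 1545 days = 4.23 years.

4.2 years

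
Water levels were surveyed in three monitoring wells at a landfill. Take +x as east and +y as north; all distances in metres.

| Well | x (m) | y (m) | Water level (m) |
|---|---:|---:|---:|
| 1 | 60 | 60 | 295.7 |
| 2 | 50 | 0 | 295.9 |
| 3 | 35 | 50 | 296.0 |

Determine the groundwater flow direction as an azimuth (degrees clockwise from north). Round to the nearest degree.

083°

With h = a·x + b·y + c and 1 as origin, the differences give:
  (-10)·a + (-60)·b = +0.2
  (-25)·a + (-10)·b = +0.3
Eliminate b (×(-10) and ×(-60), subtract): -1400·a = 16.00 → a = ∂h/∂x = -0.01143
Back-substitute: b = ∂h/∂y = -0.001429.
Flow direction (−∇h) has components (+0.01143 E, +0.001429 N).
Azimuth = atan2(E, N) = atan2(+0.01143, +0.001429) = 82.9° ≈ 083°.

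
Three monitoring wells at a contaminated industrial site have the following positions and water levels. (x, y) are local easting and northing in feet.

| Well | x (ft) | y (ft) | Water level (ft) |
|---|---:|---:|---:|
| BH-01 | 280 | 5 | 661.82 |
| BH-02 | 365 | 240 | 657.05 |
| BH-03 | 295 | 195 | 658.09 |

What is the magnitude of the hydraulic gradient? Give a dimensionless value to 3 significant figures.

Differences from BH-01: to BH-02 (Δx, Δy, Δh) = (85, 235, -4.77); to BH-03 = (15, 190, -3.73).
Solve a·Δx + b·Δy = Δh: det = 85·190 − 15·235 = 12625.
∂h/∂x = [(-4.77)·190 − (-3.73)·235] / 12625 = -0.002356
∂h/∂y = [85·(-3.73) − 15·(-4.77)] / 12625 = -0.01945
|∇h| = √(-0.002356² + -0.01945²) = 0.01959

0.0196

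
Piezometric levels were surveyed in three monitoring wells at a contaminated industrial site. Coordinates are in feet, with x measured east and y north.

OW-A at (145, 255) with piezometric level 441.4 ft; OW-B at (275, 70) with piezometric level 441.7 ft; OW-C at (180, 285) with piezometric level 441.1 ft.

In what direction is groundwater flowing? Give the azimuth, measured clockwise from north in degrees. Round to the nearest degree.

Three-point gradient (reference OW-A): Δ to OW-B = (130, -185, +0.3), Δ to OW-C = (35, 30, -0.3).
∂h/∂x = -0.004482, ∂h/∂y = -0.004771 (det = 10375).
Flow direction (−∇h) has components (+0.004482 E, +0.004771 N).
Azimuth = atan2(E, N) = atan2(+0.004482, +0.004771) = 43.2° ≈ 043°.

043°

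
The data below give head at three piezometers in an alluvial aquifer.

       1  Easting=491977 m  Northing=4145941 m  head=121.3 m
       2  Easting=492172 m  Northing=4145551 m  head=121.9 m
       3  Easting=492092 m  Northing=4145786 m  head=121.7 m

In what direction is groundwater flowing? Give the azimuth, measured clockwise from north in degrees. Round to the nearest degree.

Differences from 1: to 2 (Δx, Δy, Δh) = (195, -390, +0.6); to 3 = (115, -155, +0.4).
Solve a·Δx + b·Δy = Δh: det = 195·(-155) − 115·(-390) = 14625.
∂h/∂x = [(+0.6)·(-155) − (+0.4)·(-390)] / 14625 = +0.004308
∂h/∂y = [195·(+0.4) − 115·(+0.6)] / 14625 = +0.0006154
Flow direction (−∇h) has components (-0.004308 E, -0.0006154 N).
Azimuth = atan2(E, N) = atan2(-0.004308, -0.0006154) = 261.9° ≈ 262°.

262°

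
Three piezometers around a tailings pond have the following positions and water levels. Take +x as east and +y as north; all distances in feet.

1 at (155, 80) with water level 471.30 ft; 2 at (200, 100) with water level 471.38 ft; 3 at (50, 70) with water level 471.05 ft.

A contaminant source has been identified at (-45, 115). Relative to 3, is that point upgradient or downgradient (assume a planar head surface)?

downgradient

With h = a·x + b·y + c and 1 as origin, the differences give:
  45·a + 20·b = +0.08
  (-105)·a + (-10)·b = -0.25
Eliminate b (×(-10) and ×20, subtract): 1650·a = 4.200 → a = ∂h/∂x = +0.002545
Back-substitute: b = ∂h/∂y = -0.001727.
Head at (-45, 115) = 471.30 + (+0.002545)·(-200) + (-0.001727)·(35) = 470.73 ft.
That is lower than the 471.05 ft at 3, so the point is downgradient.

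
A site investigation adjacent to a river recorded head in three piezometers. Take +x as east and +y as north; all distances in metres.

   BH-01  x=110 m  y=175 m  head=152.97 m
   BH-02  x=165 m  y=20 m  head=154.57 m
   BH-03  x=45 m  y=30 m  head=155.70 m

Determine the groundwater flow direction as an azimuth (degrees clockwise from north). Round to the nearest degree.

037°

With h = a·x + b·y + c and BH-01 as origin, the differences give:
  55·a + (-155)·b = +1.60
  (-65)·a + (-145)·b = +2.73
Eliminate b (×(-145) and ×(-155), subtract): -18050·a = 191.150 → a = ∂h/∂x = -0.01059
Back-substitute: b = ∂h/∂y = -0.01408.
Flow direction (−∇h) has components (+0.01059 E, +0.01408 N).
Azimuth = atan2(E, N) = atan2(+0.01059, +0.01408) = 36.9° ≈ 037°.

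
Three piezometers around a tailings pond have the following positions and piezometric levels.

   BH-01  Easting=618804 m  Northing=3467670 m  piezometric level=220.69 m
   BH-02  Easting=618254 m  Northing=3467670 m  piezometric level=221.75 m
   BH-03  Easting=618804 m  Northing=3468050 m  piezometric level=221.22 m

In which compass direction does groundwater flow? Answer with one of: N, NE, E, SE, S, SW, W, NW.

SE

∂h/∂x = (221.75 − 220.69) / (618254 − 618804) = -0.001927
∂h/∂y = (221.22 − 220.69) / (3468050 − 3467670) = +0.001395
Flow = −∇h = (+0.001927 east, -0.001395 north), which points southeast.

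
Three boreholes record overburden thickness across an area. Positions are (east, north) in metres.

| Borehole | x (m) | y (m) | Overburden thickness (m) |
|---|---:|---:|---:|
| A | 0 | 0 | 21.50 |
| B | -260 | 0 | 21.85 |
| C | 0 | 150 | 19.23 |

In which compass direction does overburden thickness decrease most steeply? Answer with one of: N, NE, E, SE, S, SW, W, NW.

N

∂d/∂x = (21.85 − 21.50) / (-260 − 0) = -0.001346
∂d/∂y = (19.23 − 21.50) / (150 − 0) = -0.01513
Steepest decrease is along −∇f = (+0.001346 E, +0.01513 N) → north.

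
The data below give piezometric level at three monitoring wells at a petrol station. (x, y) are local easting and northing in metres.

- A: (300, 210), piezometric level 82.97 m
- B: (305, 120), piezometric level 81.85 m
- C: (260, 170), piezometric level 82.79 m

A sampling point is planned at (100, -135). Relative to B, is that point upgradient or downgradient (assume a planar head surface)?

Differences from A: to B (Δx, Δy, Δh) = (5, -90, -1.12); to C = (-40, -40, -0.18).
Determinant of the coordinate differences = 5·(-40) − (-40)·(-90) = -3800.
∂h/∂x = [(-1.12)·(-40) − (-0.18)·(-90)] / -3800 = -0.007526
∂h/∂y = [5·(-0.18) − (-40)·(-1.12)] / -3800 = +0.01203
Head at (100, -135) = 82.97 + (-0.007526)·(-200) + (+0.01203)·(-345) = 80.33 m.
That is lower than the 81.85 m at B, so the point is downgradient.

downgradient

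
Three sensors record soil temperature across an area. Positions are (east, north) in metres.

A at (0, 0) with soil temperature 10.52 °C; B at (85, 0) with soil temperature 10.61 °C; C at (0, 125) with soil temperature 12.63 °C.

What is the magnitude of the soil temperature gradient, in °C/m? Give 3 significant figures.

∂T/∂x = (10.61 − 10.52) / (85 − 0) = +0.001059
∂T/∂y = (12.63 − 10.52) / (125 − 0) = +0.01688
|∇f| = √(0.001059² + 0.01688²) = 0.01691 °C/m

0.0169 °C/m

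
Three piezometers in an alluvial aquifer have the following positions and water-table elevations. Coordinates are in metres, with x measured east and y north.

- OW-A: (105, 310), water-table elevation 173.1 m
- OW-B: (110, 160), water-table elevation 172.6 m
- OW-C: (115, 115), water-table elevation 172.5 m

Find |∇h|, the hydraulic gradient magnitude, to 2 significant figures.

0.015

Differences from OW-A: to OW-B (Δx, Δy, Δh) = (5, -150, -0.5); to OW-C = (10, -195, -0.6).
Determinant of the coordinate differences = 5·(-195) − 10·(-150) = 525.
∂h/∂x = [(-0.5)·(-195) − (-0.6)·(-150)] / 525 = +0.01429
∂h/∂y = [5·(-0.6) − 10·(-0.5)] / 525 = +0.003810
|∇h| = √(0.01429² + 0.003810²) = 0.01479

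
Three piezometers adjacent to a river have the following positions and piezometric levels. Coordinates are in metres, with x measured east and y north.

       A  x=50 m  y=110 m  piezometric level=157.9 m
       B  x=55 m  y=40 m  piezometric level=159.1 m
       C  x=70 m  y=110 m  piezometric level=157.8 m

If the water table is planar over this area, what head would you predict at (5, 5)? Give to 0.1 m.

160.0 m

Taking A as reference: B−A = (5, -70, +1.2); C−A = (20, 0, -0.1).
Determinant of the coordinate differences = 5·0 − 20·(-70) = 1400.
∂h/∂x = [(+1.2)·0 − (-0.1)·(-70)] / 1400 = -0.005000
∂h/∂y = [5·(-0.1) − 20·(+1.2)] / 1400 = -0.01750
h(5, 5) = 157.9 + (-0.005000)·(-45) + (-0.01750)·(-105) = 157.9 +0.225 +1.837 = 159.962 m.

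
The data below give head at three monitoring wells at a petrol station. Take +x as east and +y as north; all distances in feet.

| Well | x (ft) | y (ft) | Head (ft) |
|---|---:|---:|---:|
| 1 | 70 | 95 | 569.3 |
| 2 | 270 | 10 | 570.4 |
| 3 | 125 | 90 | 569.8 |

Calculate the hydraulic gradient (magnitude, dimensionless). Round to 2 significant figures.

With h = a·x + b·y + c and 1 as origin, the differences give:
  200·a + (-85)·b = +1.1
  55·a + (-5)·b = +0.5
Eliminate b (×(-5) and ×(-85), subtract): 3675·a = 37.00 → a = ∂h/∂x = +0.01007
Back-substitute: b = ∂h/∂y = +0.01075.
|∇h| = √(0.01007² + 0.01075²) = 0.01473

0.015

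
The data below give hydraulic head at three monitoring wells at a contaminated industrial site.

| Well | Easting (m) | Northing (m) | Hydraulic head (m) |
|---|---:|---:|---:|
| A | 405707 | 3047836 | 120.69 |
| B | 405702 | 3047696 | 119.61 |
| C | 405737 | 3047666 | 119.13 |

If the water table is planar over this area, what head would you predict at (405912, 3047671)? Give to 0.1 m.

Taking A as reference: B−A = (-5, -140, -1.08); C−A = (30, -170, -1.56).
Determinant of the coordinate differences = (-5)·(-170) − 30·(-140) = 5050.
∂h/∂x = [(-1.08)·(-170) − (-1.56)·(-140)] / 5050 = -0.006891
∂h/∂y = [(-5)·(-1.56) − 30·(-1.08)] / 5050 = +0.007960
h(405912, 3047671) = 120.69 + (-0.006891)·(205) + (+0.007960)·(-165) = 120.69 -1.413 -1.313 = 117.964 m.

118.0 m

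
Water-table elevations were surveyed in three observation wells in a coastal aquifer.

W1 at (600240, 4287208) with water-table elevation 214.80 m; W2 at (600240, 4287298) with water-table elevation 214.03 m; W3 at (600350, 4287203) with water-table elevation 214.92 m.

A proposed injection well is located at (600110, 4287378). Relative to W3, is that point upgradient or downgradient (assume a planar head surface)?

downgradient

With h = a·x + b·y + c and W1 as origin, the differences give:
  0·a + 90·b = -0.77
  110·a + (-5)·b = +0.12
Eliminate b (×(-5) and ×90, subtract): -9900·a = -6.950 → a = ∂h/∂x = +0.0007020
Back-substitute: b = ∂h/∂y = -0.008556.
Head at (600110, 4287378) = 214.80 + (+0.0007020)·(-130) + (-0.008556)·(170) = 213.25 m.
That is lower than the 214.92 m at W3, so the point is downgradient.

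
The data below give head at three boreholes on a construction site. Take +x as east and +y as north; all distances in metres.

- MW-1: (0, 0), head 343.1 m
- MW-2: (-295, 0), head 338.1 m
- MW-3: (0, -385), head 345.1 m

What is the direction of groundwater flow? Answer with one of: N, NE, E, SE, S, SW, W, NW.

W

∂h/∂x = (338.1 − 343.1) / (-295 − 0) = +0.01695
∂h/∂y = (345.1 − 343.1) / (-385 − 0) = -0.005195
Flow = −∇h = (-0.01695 east, +0.005195 north), which points west.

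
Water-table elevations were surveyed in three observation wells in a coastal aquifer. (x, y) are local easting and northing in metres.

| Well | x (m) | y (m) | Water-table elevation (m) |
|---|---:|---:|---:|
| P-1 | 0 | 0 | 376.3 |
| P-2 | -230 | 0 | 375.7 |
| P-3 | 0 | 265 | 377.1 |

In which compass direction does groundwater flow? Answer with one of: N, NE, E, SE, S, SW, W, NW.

∂h/∂x = (375.7 − 376.3) / (-230 − 0) = +0.002609
∂h/∂y = (377.1 − 376.3) / (265 − 0) = +0.003019
Flow = −∇h = (-0.002609 east, -0.003019 north), which points southwest.

SW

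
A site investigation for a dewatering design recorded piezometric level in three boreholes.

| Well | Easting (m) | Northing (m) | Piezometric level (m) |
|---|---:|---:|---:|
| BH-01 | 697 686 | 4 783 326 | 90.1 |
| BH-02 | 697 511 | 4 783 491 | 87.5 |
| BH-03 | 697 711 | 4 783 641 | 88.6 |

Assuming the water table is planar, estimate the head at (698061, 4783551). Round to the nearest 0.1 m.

With h = a·x + b·y + c and BH-01 as origin, the differences give:
  (-175)·a + 165·b = -2.6
  25·a + 315·b = -1.5
Eliminate b (×315 and ×165, subtract): -59250·a = -571.50 → a = ∂h/∂x = +0.009646
Back-substitute: b = ∂h/∂y = -0.005527.
h(698061, 4783551) = 90.1 + (+0.009646)·(375) + (-0.005527)·(225) = 90.1 +3.617 -1.244 = 92.473 m.

92.5 m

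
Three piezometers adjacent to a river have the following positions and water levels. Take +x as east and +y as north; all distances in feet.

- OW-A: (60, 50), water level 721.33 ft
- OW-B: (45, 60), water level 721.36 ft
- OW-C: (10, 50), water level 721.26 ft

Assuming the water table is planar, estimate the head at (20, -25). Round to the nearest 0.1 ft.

720.9 ft

With h = a·x + b·y + c and OW-A as origin, the differences give:
  (-15)·a + 10·b = +0.03
  (-50)·a + 0·b = -0.07
Eliminate b (×0 and ×10, subtract): 500·a = 0.700 → a = ∂h/∂x = +0.001400
Back-substitute: b = ∂h/∂y = +0.005100.
h(20, -25) = 721.33 + (+0.001400)·(-40) + (+0.005100)·(-75) = 721.33 -0.056 -0.382 = 720.892 ft.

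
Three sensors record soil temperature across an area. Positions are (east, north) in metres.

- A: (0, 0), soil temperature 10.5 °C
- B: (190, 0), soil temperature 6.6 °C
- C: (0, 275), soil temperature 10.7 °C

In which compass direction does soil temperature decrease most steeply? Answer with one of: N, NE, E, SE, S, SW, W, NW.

∂T/∂x = (6.6 − 10.5) / (190 − 0) = -0.02053
∂T/∂y = (10.7 − 10.5) / (275 − 0) = +0.0007273
Steepest decrease is along −∇f = (+0.02053 E, -0.0007273 N) → east.

E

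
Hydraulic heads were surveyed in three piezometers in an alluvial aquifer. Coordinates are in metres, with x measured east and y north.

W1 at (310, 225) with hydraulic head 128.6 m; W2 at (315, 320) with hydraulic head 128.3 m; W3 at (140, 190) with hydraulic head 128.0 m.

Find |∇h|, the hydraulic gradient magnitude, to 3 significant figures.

Taking W1 as reference: W2−W1 = (5, 95, -0.3); W3−W1 = (-170, -35, -0.6).
Solve a·Δx + b·Δy = Δh: det = 5·(-35) − (-170)·95 = 15975.
∂h/∂x = [(-0.3)·(-35) − (-0.6)·95] / 15975 = +0.004225
∂h/∂y = [5·(-0.6) − (-170)·(-0.3)] / 15975 = -0.003380
|∇h| = √(0.004225² + -0.003380²) = 0.005411

0.00541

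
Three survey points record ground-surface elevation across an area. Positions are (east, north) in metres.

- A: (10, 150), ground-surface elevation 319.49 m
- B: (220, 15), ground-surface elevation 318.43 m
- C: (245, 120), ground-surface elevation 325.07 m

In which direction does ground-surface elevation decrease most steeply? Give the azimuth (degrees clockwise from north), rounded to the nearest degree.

209°

Taking A as reference: B−A = (210, -135, -1.06); C−A = (235, -30, +5.58).
Solve a·Δx + b·Δy = Δz: det = 210·(-30) − 235·(-135) = 25425.
∂z/∂x = [(-1.06)·(-30) − (+5.58)·(-135)] / 25425 = +0.03088
∂z/∂y = [210·(+5.58) − 235·(-1.06)] / 25425 = +0.05589
Steepest decrease is along −∇f: components (-0.03088 E, -0.05589 N).
Azimuth = atan2(-0.03088, -0.05589) = 208.9° ≈ 209°.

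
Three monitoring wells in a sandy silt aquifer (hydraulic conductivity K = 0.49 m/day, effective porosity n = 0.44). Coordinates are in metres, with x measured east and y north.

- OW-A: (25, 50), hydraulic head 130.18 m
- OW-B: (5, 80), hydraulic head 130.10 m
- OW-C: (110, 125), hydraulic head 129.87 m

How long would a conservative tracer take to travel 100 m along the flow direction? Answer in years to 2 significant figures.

With h = a·x + b·y + c and OW-A as origin, the differences give:
  (-20)·a + 30·b = -0.08
  85·a + 75·b = -0.31
Eliminate b (×75 and ×30, subtract): -4050·a = 3.300 → a = ∂h/∂x = -0.0008148
Back-substitute: b = ∂h/∂y = -0.003210.
|∇h| = √(-0.0008148² + -0.003210²) = 0.003312
Seepage velocity v = K·i/n = 0.49 × 0.003312 / 0.44 = 0.003688 m/day.
t = 100 / 0.003688 = 2.711e+04 days = 74.2 years.

74 years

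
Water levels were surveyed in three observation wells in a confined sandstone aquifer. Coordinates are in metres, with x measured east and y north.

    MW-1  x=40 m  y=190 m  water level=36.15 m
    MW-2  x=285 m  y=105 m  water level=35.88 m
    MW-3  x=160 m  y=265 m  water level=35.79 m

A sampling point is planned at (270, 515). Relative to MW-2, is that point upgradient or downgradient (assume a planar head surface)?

downgradient

Differences from MW-1: to MW-2 (Δx, Δy, Δh) = (245, -85, -0.27); to MW-3 = (120, 75, -0.36).
Determinant of the coordinate differences = 245·75 − 120·(-85) = 28575.
∂h/∂x = [(-0.27)·75 − (-0.36)·(-85)] / 28575 = -0.001780
∂h/∂y = [245·(-0.36) − 120·(-0.27)] / 28575 = -0.001953
Head at (270, 515) = 36.15 + (-0.001780)·(230) + (-0.001953)·(325) = 35.11 m.
That is lower than the 35.88 m at MW-2, so the point is downgradient.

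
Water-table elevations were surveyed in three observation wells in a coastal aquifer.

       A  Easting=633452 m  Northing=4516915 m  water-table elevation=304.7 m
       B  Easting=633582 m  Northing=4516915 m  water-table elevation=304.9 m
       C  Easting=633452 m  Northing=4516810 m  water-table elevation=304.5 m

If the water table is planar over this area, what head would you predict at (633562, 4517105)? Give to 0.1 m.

∂h/∂x = (304.9 − 304.7) / (633582 − 633452) = +0.001538
∂h/∂y = (304.5 − 304.7) / (4516810 − 4516915) = +0.001905
h(633562, 4517105) = 304.7 + (+0.001538)·(110) + (+0.001905)·(190) = 304.7 +0.169 +0.362 = 305.231 m.

305.2 m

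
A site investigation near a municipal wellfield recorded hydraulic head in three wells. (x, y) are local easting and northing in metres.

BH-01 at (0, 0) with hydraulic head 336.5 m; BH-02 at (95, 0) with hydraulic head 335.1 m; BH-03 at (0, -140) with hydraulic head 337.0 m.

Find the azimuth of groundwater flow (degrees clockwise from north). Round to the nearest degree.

076°

∂h/∂x = (335.1 − 336.5) / (95 − 0) = -0.01474
∂h/∂y = (337.0 − 336.5) / (-140 − 0) = -0.003571
Flow direction (−∇h) has components (+0.01474 E, +0.003571 N).
Azimuth = atan2(E, N) = atan2(+0.01474, +0.003571) = 76.4° ≈ 076°.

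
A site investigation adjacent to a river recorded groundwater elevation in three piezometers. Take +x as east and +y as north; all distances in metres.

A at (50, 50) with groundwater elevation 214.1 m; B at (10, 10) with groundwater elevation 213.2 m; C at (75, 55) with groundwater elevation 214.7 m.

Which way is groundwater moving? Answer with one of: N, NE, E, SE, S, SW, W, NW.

W

With h = a·x + b·y + c and A as origin, the differences give:
  (-40)·a + (-40)·b = -0.9
  25·a + 5·b = +0.6
Eliminate b (×5 and ×(-40), subtract): 800·a = 19.50 → a = ∂h/∂x = +0.02437
Back-substitute: b = ∂h/∂y = -0.001875.
Flow = −∇h = (-0.02437 east, +0.001875 north), which points west.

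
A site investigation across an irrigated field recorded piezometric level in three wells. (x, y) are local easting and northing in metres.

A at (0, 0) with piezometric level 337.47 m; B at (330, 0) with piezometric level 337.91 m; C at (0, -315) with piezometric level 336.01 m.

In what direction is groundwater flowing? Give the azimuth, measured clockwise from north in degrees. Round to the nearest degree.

196°

∂h/∂x = (337.91 − 337.47) / (330 − 0) = +0.001333
∂h/∂y = (336.01 − 337.47) / (-315 − 0) = +0.004635
Flow direction (−∇h) has components (-0.001333 E, -0.004635 N).
Azimuth = atan2(E, N) = atan2(-0.001333, -0.004635) = 196.0° ≈ 196°.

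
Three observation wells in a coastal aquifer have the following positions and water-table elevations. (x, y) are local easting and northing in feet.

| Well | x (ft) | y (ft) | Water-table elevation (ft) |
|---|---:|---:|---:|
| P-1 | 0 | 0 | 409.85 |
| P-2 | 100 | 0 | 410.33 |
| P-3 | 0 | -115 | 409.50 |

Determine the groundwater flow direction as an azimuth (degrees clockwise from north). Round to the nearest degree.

∂h/∂x = (410.33 − 409.85) / (100 − 0) = +0.004800
∂h/∂y = (409.50 − 409.85) / (-115 − 0) = +0.003043
Flow direction (−∇h) has components (-0.004800 E, -0.003043 N).
Azimuth = atan2(E, N) = atan2(-0.004800, -0.003043) = 237.6° ≈ 238°.

238°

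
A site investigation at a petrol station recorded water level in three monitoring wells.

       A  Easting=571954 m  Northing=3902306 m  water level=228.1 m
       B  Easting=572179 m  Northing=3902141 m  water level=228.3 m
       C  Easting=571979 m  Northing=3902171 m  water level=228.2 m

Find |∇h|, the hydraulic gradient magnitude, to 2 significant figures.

Taking A as reference: B−A = (225, -165, +0.2); C−A = (25, -135, +0.1).
Solve a·Δx + b·Δy = Δh: det = 225·(-135) − 25·(-165) = -26250.
∂h/∂x = [(+0.2)·(-135) − (+0.1)·(-165)] / -26250 = +0.0004000
∂h/∂y = [225·(+0.1) − 25·(+0.2)] / -26250 = -0.0006667
|∇h| = √(0.0004000² + -0.0006667²) = 0.0007775

0.00078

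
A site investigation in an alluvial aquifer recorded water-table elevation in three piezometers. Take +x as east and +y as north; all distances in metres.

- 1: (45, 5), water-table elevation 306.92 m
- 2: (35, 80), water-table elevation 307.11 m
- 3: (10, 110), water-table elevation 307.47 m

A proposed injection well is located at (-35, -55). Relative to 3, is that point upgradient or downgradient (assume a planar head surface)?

With h = a·x + b·y + c and 1 as origin, the differences give:
  (-10)·a + 75·b = +0.19
  (-35)·a + 105·b = +0.55
Eliminate b (×105 and ×75, subtract): 1575·a = -21.300 → a = ∂h/∂x = -0.01352
Back-substitute: b = ∂h/∂y = +0.0007302.
Head at (-35, -55) = 306.92 + (-0.01352)·(-80) + (+0.0007302)·(-60) = 307.96 m.
That is higher than the 307.47 m at 3, so the point is upgradient.

upgradient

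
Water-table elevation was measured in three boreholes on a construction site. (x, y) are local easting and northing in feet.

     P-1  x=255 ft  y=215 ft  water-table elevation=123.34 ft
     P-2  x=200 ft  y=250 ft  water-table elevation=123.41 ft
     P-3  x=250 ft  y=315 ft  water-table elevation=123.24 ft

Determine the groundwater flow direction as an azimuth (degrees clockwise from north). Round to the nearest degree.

Taking P-1 as reference: P-2−P-1 = (-55, 35, +0.07); P-3−P-1 = (-5, 100, -0.10).
Determinant of the coordinate differences = (-55)·100 − (-5)·35 = -5325.
∂h/∂x = [(+0.07)·100 − (-0.10)·35] / -5325 = -0.001972
∂h/∂y = [(-55)·(-0.10) − (-5)·(+0.07)] / -5325 = -0.001099
Flow direction (−∇h) has components (+0.001972 E, +0.001099 N).
Azimuth = atan2(E, N) = atan2(+0.001972, +0.001099) = 60.9° ≈ 061°.

061°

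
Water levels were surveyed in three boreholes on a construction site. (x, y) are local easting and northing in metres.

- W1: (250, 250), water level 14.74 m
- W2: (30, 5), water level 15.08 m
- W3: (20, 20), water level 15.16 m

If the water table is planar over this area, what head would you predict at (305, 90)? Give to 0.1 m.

14.1 m

Taking W1 as reference: W2−W1 = (-220, -245, +0.34); W3−W1 = (-230, -230, +0.42).
Solve a·Δx + b·Δy = Δh: det = (-220)·(-230) − (-230)·(-245) = -5750.
∂h/∂x = [(+0.34)·(-230) − (+0.42)·(-245)] / -5750 = -0.004296
∂h/∂y = [(-220)·(+0.42) − (-230)·(+0.34)] / -5750 = +0.002470
h(305, 90) = 14.74 + (-0.004296)·(55) + (+0.002470)·(-160) = 14.74 -0.236 -0.395 = 14.109 m.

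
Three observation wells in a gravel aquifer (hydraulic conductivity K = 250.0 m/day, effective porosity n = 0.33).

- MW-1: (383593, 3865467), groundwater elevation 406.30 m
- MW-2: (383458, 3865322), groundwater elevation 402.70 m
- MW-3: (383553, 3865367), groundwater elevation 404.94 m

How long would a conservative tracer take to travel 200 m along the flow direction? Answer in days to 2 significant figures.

12 days

Three-point gradient (reference MW-1): Δ to MW-2 = (-135, -145, -3.60), Δ to MW-3 = (-40, -100, -1.36).
∂h/∂x = +0.02114, ∂h/∂y = +0.005143 (det = 7700).
|∇h| = √(0.02114² + 0.005143²) = 0.02176
Seepage velocity v = K·i/n = 250.0 × 0.02176 / 0.33 = 16.48 m/day.
t = 200 / 16.48 = 12.14 days.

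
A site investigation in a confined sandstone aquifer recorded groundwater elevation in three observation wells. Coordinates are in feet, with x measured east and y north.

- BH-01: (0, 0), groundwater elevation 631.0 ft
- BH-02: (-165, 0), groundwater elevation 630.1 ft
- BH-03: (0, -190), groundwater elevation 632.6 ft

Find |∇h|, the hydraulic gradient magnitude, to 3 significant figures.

0.0100

∂h/∂x = (630.1 − 631.0) / (-165 − 0) = +0.005455
∂h/∂y = (632.6 − 631.0) / (-190 − 0) = -0.008421
|∇h| = √(0.005455² + -0.008421²) = 0.01003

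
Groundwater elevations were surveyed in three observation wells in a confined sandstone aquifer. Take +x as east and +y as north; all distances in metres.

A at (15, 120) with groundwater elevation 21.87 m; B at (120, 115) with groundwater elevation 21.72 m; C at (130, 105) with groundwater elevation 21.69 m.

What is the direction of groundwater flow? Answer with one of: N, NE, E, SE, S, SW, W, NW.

SE

Three-point gradient (reference A): Δ to B = (105, -5, -0.15), Δ to C = (115, -15, -0.18).
∂h/∂x = -0.001350, ∂h/∂y = +0.001650 (det = -1000).
Flow = −∇h = (+0.001350 east, -0.001650 north), which points southeast.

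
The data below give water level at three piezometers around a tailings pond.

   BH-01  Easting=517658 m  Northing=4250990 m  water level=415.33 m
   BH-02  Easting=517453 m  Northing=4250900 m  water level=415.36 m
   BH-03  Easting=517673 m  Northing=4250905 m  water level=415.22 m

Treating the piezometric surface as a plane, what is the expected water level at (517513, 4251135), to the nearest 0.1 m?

With h = a·x + b·y + c and BH-01 as origin, the differences give:
  (-205)·a + (-90)·b = +0.03
  15·a + (-85)·b = -0.11
Eliminate b (×(-85) and ×(-90), subtract): 18775·a = -12.450 → a = ∂h/∂x = -0.0006631
Back-substitute: b = ∂h/∂y = +0.001177.
h(517513, 4251135) = 415.33 + (-0.0006631)·(-145) + (+0.001177)·(145) = 415.33 +0.096 +0.171 = 415.597 m.

415.6 m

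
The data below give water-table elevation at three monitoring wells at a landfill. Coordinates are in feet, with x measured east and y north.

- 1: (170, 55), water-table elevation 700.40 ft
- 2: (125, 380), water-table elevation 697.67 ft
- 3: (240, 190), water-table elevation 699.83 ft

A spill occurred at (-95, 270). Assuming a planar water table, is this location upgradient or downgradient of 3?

Taking 1 as reference: 2−1 = (-45, 325, -2.73); 3−1 = (70, 135, -0.57).
Determinant of the coordinate differences = (-45)·135 − 70·325 = -28825.
∂h/∂x = [(-2.73)·135 − (-0.57)·325] / -28825 = +0.006359
∂h/∂y = [(-45)·(-0.57) − 70·(-2.73)] / -28825 = -0.007520
Head at (-95, 270) = 700.40 + (+0.006359)·(-265) + (-0.007520)·(215) = 697.10 ft.
That is lower than the 699.83 ft at 3, so the point is downgradient.

downgradient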